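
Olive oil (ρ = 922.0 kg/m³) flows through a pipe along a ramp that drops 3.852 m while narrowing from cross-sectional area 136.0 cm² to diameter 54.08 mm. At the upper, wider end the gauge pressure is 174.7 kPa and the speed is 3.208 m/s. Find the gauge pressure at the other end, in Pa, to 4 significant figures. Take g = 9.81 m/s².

Mass conservation (A₁v₁ = A₂v₂) gives v₂ = 3.208 × 136.0/22.97 = 18.99 m/s.
Energy conservation along the streamline gives P₂ = P₁ − ½ρ(v₂² − v₁²) − ρg(h₂ − h₁).
P₂ = 174700 + ½·922.0·(3.208² − 18.99²) − 922.0·9.81·(−3.852) = 174700 + (-161600) − (-34840) = 47970 Pa.

P₂ ≈ 47970 Pa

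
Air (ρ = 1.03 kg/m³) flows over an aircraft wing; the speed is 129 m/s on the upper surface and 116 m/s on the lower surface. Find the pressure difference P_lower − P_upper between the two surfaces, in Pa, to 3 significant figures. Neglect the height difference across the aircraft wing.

The pressure is lower where the speed is higher: ΔP = ½ρ(v_up² − v_low²).
ΔP = ½·1.03·(129² − 116²) = 1640 Pa.

ΔP = 1640 Pa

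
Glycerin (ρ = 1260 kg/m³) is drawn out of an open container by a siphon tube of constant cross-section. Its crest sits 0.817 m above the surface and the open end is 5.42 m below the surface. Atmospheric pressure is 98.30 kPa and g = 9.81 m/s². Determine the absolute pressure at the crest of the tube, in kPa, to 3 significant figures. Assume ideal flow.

P_top ≈ 21.2 kPa

Bernoulli surface→outlet gives ½v² = g·h_out, so v = √(2·9.81·5.42) = 10.3 m/s.
The bore is uniform, so the speed at the crest is the same v. Bernoulli surface→crest: P_atm = P_top + ½ρv² + ρg·h_top.
P_top = 98300 − ½·1260·10.3² − 1260·9.81·0.817 = 21200 Pa.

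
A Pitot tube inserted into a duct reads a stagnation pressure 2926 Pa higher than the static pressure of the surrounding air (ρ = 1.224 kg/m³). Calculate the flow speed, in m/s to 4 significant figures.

The dynamic pressure equals the rise in static pressure at the stagnation point: ΔP = ½ρv².
v = √(2ΔP/ρ) = √(2·2926/1.224) = 69.15 m/s.

69.15 m/s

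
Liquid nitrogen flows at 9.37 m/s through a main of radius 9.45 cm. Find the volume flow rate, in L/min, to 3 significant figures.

Q = 15800 L/min

Q = A·v = 0.0281 m² × 9.37 m/s = 0.263 m³/s.
Converting: 0.263 m³/s × 60000 = 15800 L/min.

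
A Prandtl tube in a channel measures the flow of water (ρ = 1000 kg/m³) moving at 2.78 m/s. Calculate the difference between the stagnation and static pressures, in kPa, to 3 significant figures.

Bernoulli between the free stream and the stagnation point: ½ρv² = P_stag − P_static.
ΔP = ½·1000·2.78² = 3860 Pa.

3.86 kPa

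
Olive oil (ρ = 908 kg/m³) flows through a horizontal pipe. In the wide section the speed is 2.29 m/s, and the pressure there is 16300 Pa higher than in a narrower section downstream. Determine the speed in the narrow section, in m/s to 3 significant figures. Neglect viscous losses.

With h₁ = h₂, rearranging Bernoulli gives v₂ = √(v₁² + 2ΔP/ρ).
v₂ = √(2.29² + 2·16300/908) = √(5.24 + 35.9) = 6.41 m/s.

v₂ ≈ 6.41 m/s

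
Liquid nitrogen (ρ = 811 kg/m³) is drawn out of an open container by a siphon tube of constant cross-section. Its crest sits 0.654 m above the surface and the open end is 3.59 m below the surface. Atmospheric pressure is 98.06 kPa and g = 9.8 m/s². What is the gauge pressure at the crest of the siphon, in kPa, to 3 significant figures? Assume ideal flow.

The outlet speed comes from Torricelli: v = √(2g·3.59) = 8.39 m/s.
Continuity keeps v the same throughout the tube; from surface to crest, P_atm + 0 = P_top + ½ρv² + ρg·h_top.
P_top = 98060 − ½·811·8.39² − 811·9.8·0.654 = 64300 Pa. So P_gauge = P_top − P_atm = -33700 Pa.

P_gauge ≈ -33.7 kPa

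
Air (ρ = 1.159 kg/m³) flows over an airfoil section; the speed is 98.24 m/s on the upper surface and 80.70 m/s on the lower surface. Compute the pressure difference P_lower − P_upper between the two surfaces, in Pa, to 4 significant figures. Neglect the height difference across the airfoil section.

ΔP ≈ 1819 Pa

The pressure is lower where the speed is higher: ΔP = ½ρ(v_up² − v_low²).
ΔP = ½·1.159·(98.24² − 80.70²) = 1819 Pa.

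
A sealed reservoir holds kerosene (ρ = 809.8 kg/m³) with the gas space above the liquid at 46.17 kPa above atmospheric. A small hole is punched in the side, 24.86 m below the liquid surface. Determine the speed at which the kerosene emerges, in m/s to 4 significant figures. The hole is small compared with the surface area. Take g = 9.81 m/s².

Take point 1 at the surface (v₁ ≈ 0) and point 2 at the hole (at atmospheric pressure). Bernoulli: P₁ + ρg h = P_atm + ½ρv₂².
With P₁ − P_atm = 46170 Pa, v₂ = √(2gh + 2ΔP/ρ) = √(2·9.81·24.86 + 2·46170/809.8) = 24.53 m/s.

v ≈ 24.53 m/s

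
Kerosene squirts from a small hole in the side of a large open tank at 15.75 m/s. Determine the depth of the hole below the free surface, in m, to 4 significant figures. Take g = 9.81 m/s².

12.64 m

For a small hole in a large open tank, ½v² = gh, giving h = v²/(2g).
h = 15.75²/(2·9.81) = 248.1/19.62 = 12.64 m.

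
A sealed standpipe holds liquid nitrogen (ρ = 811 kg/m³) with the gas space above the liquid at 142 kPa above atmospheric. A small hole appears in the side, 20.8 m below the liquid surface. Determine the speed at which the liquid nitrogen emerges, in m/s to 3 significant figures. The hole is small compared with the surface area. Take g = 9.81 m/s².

v ≈ 27.5 m/s

Take point 1 at the surface (v₁ ≈ 0) and point 2 at the hole (at atmospheric pressure). Bernoulli: P₁ + ρg h = P_atm + ½ρv₂².
With P₁ − P_atm = 142000 Pa, v₂ = √(2gh + 2ΔP/ρ) = √(2·9.81·20.8 + 2·142000/811) = 27.5 m/s.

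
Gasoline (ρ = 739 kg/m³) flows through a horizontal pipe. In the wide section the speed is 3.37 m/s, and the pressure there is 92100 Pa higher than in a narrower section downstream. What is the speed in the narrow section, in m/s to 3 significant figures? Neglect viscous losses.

v₂ ≈ 16.1 m/s

Horizontal Bernoulli: P₁ + ½ρv₁² = P₂ + ½ρv₂², so v₂² = v₁² + 2(P₁ − P₂)/ρ.
v₂ = √(3.37² + 2·92100/739) = √(11.4 + 249) = 16.1 m/s.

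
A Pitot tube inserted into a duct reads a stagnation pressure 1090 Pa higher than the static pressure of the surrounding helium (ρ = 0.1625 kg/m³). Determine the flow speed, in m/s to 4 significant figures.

The dynamic pressure equals the rise in static pressure at the stagnation point: ΔP = ½ρv².
v = √(2ΔP/ρ) = √(2·1090/0.1625) = 115.8 m/s.

v = 115.8 m/s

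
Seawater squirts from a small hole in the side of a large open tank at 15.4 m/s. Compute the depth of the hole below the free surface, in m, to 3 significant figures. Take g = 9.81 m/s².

Inverting v = √(2gh) gives h = v² / 2g.
h = 15.4²/(2·9.81) = 237/19.62 = 12.1 m.

h ≈ 12.1 m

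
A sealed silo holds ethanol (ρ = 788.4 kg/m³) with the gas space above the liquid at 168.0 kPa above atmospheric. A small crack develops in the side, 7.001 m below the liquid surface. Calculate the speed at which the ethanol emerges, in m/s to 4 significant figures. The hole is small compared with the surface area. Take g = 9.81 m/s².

v ≈ 23.74 m/s

Take point 1 at the surface (v₁ ≈ 0) and point 2 at the hole (at atmospheric pressure). Bernoulli: P₁ + ρg h = P_atm + ½ρv₂².
With P₁ − P_atm = 168000 Pa, v₂ = √(2gh + 2ΔP/ρ) = √(2·9.81·7.001 + 2·168000/788.4) = 23.74 m/s.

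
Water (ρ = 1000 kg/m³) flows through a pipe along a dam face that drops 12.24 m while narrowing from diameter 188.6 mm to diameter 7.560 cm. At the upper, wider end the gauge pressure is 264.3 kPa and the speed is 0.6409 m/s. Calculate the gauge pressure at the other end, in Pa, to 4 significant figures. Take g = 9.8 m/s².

376500 Pa

By continuity, v₂ = v₁·A₁/A₂ = 0.6409·(279.4/44.89) = 3.989 m/s.
Bernoulli: P₁ + ½ρv₁² + ρg h₁ = P₂ + ½ρv₂² + ρg h₂, so P₂ = P₁ + ½ρ(v₁² − v₂²) − ρg(h₂ − h₁).
P₂ = 264300 + ½·1000·(0.6409² − 3.989²) − 1000·9.8·(−12.24) = 264300 + (-7749) − (-120000) = 376500 Pa.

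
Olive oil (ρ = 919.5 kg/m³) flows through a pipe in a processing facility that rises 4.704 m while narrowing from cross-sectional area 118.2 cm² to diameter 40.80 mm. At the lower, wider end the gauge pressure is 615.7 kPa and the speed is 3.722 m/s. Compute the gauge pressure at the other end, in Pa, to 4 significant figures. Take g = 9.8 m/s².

P₂ ≈ 59100 Pa

Mass conservation (A₁v₁ = A₂v₂) gives v₂ = 3.722 × 118.2/13.07 = 33.65 m/s.
Energy conservation along the streamline gives P₂ = P₁ − ½ρ(v₂² − v₁²) − ρg(h₂ − h₁).
P₂ = 615700 + ½·919.5·(3.722² − 33.65²) − 919.5·9.8·(+4.704) = 615700 + (-514200) − (42390) = 59100 Pa.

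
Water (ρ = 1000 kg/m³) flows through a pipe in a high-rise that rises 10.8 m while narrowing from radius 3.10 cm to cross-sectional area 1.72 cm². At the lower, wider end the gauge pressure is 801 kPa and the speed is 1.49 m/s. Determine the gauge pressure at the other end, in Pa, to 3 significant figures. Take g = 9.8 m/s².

P₂ ≈ 354000 Pa

The volume flow rate is constant, so v₂ = (A₁/A₂)v₁ = (30.2/1.72)·1.49 = 26.2 m/s.
Energy conservation along the streamline gives P₂ = P₁ − ½ρ(v₂² − v₁²) − ρg(h₂ − h₁).
P₂ = 801000 + ½·1000·(1.49² − 26.2²) − 1000·9.8·(+10.8) = 801000 + (-341000) − (106000) = 354000 Pa.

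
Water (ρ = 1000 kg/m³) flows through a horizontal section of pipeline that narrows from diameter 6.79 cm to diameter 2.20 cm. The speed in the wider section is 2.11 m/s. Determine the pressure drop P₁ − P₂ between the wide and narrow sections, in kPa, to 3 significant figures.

The volume flow rate is constant, so v₂ = (A₁/A₂)v₁ = (36.2/3.80)·2.11 = 20.1 m/s.
With no height change, Bernoulli's equation is P₁ + ½ρv₁² = P₂ + ½ρv₂².
P₁ − P₂ = ½·1000·(20.1² − 2.11²) = ½·1000·400 = 200000 Pa.

ΔP = 200 kPa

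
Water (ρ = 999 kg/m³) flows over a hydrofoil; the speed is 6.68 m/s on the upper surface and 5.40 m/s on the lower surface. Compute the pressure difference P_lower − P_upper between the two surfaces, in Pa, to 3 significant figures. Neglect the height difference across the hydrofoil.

ΔP ≈ 7720 Pa

With negligible Δh, P + ½ρv² is constant, so P_low − P_up = ½ρ(v_up² − v_low²).
ΔP = ½·999·(6.68² − 5.40²) = 7720 Pa.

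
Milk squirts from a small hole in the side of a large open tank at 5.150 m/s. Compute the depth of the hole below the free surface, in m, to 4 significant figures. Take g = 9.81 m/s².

h ≈ 1.352 m

Inverting v = √(2gh) gives h = v² / 2g.
h = 5.150²/(2·9.81) = 26.52/19.62 = 1.352 m.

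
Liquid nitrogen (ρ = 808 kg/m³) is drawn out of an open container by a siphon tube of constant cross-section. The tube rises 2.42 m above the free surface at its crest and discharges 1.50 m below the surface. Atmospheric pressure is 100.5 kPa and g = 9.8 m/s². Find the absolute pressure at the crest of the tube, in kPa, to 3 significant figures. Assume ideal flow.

The outlet speed comes from Torricelli: v = √(2g·1.50) = 5.42 m/s.
The bore is uniform, so the speed at the crest is the same v. Bernoulli surface→crest: P_atm = P_top + ½ρv² + ρg·h_top.
P_top = 100500 − ½·808·5.42² − 808·9.8·2.42 = 69500 Pa.

P_top = 69.5 kPa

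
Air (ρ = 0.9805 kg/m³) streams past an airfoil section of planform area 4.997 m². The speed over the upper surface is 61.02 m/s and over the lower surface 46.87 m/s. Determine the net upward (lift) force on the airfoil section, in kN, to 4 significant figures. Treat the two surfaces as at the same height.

With equal heights on the two surfaces, Bernoulli gives P_lower − P_upper = ½ρ(v_upper² − v_lower²).
ΔP = ½·0.9805·(61.02² − 46.87²) = 748.4 Pa.
Lift = ΔP · A = 748.4 × 4.997 = 3740 N.

3.740 kN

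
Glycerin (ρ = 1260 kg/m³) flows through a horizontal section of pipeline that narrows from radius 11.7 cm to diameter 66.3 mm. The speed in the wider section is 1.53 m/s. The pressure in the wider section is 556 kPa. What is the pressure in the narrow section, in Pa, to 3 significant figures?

P₂ ≈ 329000 Pa

Continuity gives A₁v₁ = A₂v₂, so v₂ = (430 cm²)/(34.5 cm²) × 1.53 m/s = 19.1 m/s.
Bernoulli (h₁ = h₂): P₁ − P₂ = ½ρ(v₂² − v₁²).
P₂ = P₁ − ½ρ(v₂² − v₁²) = 556000 − ½·1260·(19.1² − 1.53²) = 556000 − 227000 = 329000 Pa.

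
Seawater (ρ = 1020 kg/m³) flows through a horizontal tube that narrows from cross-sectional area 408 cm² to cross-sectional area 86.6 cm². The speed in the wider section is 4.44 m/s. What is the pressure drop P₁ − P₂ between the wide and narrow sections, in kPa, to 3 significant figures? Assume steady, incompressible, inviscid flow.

213 kPa

The volume flow rate is constant, so v₂ = (A₁/A₂)v₁ = (408/86.6)·4.44 = 20.9 m/s.
Bernoulli (h₁ = h₂): P₁ − P₂ = ½ρ(v₂² − v₁²).
P₁ − P₂ = ½·1020·(20.9² − 4.44²) = ½·1020·418 = 213000 Pa.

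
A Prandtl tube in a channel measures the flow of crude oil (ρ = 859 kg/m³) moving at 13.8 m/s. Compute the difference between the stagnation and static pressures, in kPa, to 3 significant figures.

ΔP ≈ 81.8 kPa

At the stagnation point the flow is brought to rest, so Bernoulli gives P_stag − P_static = ½ρv².
ΔP = ½·859·13.8² = 81800 Pa.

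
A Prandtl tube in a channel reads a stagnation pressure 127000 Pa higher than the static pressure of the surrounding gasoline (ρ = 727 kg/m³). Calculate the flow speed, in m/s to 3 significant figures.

Bernoulli between the free stream and the stagnation point: ½ρv² = P_stag − P_static.
v = √(2ΔP/ρ) = √(2·127000/727) = 18.7 m/s.

v ≈ 18.7 m/s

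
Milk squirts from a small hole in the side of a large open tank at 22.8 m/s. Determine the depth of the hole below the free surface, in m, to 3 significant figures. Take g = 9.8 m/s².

h = 26.5 m

Inverting v = √(2gh) gives h = v² / 2g.
h = 22.8²/(2·9.8) = 520/19.60 = 26.5 m.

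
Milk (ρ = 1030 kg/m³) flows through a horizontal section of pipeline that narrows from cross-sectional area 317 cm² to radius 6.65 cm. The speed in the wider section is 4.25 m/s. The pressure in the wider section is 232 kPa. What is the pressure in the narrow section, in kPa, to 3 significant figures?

Continuity gives A₁v₁ = A₂v₂, so v₂ = (317 cm²)/(139 cm²) × 4.25 m/s = 9.70 m/s.
Bernoulli (h₁ = h₂): P₁ − P₂ = ½ρ(v₂² − v₁²).
P₂ = P₁ − ½ρ(v₂² − v₁²) = 232000 − ½·1030·(9.70² − 4.25²) = 232000 − 39100 = 193000 Pa.

193 kPa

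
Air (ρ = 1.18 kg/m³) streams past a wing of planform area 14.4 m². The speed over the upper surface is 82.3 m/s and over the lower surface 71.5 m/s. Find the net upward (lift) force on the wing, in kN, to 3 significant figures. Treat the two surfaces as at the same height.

F ≈ 14.1 kN

The faster flow above has the lower pressure; Bernoulli (same height) gives ΔP = ½ρ(v_up² − v_low²).
ΔP = ½·1.18·(82.3² − 71.5²) = 980 Pa.
Lift = ΔP · A = 980 × 14.4 = 14100 N.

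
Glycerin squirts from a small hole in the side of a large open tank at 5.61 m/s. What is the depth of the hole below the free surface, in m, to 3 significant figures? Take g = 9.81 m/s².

h ≈ 1.60 m

Torricelli: v = √(2gh), so h = v²/(2g).
h = 5.61²/(2·9.81) = 31.5/19.62 = 1.60 m.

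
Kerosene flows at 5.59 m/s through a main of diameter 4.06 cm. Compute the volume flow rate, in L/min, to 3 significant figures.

Q = A·v = 0.00129 m² × 5.59 m/s = 0.00724 m³/s.
Converting: 0.00724 m³/s × 60000 = 434 L/min.

Q ≈ 434 L/min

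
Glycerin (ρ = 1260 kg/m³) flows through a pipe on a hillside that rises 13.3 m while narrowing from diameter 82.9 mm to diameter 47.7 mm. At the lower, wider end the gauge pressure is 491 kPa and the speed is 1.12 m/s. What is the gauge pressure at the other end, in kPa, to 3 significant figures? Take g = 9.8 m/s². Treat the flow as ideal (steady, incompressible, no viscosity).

P₂ ≈ 320 kPa

By continuity, v₂ = v₁·A₁/A₂ = 1.12·(54.0/17.9) = 3.38 m/s.
Energy conservation along the streamline gives P₂ = P₁ − ½ρ(v₂² − v₁²) − ρg(h₂ − h₁).
P₂ = 491000 + ½·1260·(1.12² − 3.38²) − 1260·9.8·(+13.3) = 491000 + (-6420) − (164000) = 320000 Pa.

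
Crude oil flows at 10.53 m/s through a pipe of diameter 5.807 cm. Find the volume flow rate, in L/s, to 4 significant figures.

Q = A·v = 0.002648 m² × 10.53 m/s = 0.02789 m³/s.
Converting: 0.02789 m³/s × 1000 = 27.89 L/s.

Q = 27.89 L/s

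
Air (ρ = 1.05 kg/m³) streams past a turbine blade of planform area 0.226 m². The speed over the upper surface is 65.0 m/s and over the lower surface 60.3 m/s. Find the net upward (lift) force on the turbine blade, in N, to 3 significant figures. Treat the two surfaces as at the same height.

From P + ½ρv² = const at equal height, P_low − P_up = ½ρ(v_up² − v_low²).
ΔP = ½·1.05·(65.0² − 60.3²) = 309 Pa.
Lift = ΔP · A = 309 × 0.226 = 69.9 N.

F ≈ 69.9 N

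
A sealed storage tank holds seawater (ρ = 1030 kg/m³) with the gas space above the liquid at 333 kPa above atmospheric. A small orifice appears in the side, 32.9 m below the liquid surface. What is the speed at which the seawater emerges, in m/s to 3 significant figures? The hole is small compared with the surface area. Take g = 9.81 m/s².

v ≈ 35.9 m/s

Take point 1 at the surface (v₁ ≈ 0) and point 2 at the hole (at atmospheric pressure). Bernoulli: P₁ + ρg h = P_atm + ½ρv₂².
With P₁ − P_atm = 333000 Pa, v₂ = √(2gh + 2ΔP/ρ) = √(2·9.81·32.9 + 2·333000/1030) = 35.9 m/s.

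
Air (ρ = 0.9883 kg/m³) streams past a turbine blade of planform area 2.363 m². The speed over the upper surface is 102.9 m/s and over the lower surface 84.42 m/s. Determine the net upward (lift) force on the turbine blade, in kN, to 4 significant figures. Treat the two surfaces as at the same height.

The faster flow above has the lower pressure; Bernoulli (same height) gives ΔP = ½ρ(v_up² − v_low²).
ΔP = ½·0.9883·(102.9² − 84.42²) = 1711 Pa.
Lift = ΔP · A = 1711 × 2.363 = 4042 N.

4.042 kN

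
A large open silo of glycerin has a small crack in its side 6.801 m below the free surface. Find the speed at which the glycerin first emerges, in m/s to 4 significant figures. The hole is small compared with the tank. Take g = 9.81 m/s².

v = 11.55 m/s

With the surface at rest and both surface and jet at atmospheric pressure, Bernoulli gives ρg h = ½ρv², so v = √(2gh) = √(2·9.81·6.801) = 11.55 m/s.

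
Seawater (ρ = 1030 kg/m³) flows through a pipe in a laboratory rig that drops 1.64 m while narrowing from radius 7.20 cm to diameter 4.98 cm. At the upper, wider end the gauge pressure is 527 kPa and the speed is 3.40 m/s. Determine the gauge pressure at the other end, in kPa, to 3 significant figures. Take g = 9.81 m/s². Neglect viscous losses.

By continuity, v₂ = v₁·A₁/A₂ = 3.40·(163/19.5) = 28.4 m/s.
Energy conservation along the streamline gives P₂ = P₁ − ½ρ(v₂² − v₁²) − ρg(h₂ − h₁).
P₂ = 527000 + ½·1030·(3.40² − 28.4²) − 1030·9.81·(−1.64) = 527000 + (-410000) − (-16600) = 133000 Pa.

133 kPa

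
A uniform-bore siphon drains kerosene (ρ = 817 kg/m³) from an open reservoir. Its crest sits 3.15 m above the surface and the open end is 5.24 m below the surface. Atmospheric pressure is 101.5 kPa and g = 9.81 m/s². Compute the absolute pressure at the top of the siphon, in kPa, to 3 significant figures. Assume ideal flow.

34.3 kPa

The outlet speed comes from Torricelli: v = √(2g·5.24) = 10.1 m/s.
Continuity keeps v the same throughout the tube; from surface to crest, P_atm + 0 = P_top + ½ρv² + ρg·h_top.
P_top = 101500 − ½·817·10.1² − 817·9.81·3.15 = 34300 Pa.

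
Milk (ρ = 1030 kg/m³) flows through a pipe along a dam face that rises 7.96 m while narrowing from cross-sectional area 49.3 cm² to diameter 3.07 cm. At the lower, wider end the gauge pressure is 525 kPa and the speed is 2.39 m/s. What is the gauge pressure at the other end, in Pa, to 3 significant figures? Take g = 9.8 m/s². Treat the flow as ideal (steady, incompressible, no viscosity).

P₂ = 317000 Pa

The volume flow rate is constant, so v₂ = (A₁/A₂)v₁ = (49.3/7.40)·2.39 = 15.9 m/s.
Applying Bernoulli between the two ends and solving for P₂: P₂ = P₁ + ½ρ(v₁² − v₂²) − ρgΔh.
P₂ = 525000 + ½·1030·(2.39² − 15.9²) − 1030·9.8·(+7.96) = 525000 + (-128000) − (80300) = 317000 Pa.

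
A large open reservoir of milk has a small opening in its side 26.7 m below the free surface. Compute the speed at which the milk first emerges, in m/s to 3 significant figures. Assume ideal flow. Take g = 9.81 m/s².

22.9 m/s

With the surface at rest and both surface and jet at atmospheric pressure, Bernoulli gives ρg h = ½ρv², so v = √(2gh) = √(2·9.81·26.7) = 22.9 m/s.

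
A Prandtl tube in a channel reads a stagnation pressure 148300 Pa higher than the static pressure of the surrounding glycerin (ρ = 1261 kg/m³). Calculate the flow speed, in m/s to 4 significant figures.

The dynamic pressure equals the rise in static pressure at the stagnation point: ΔP = ½ρv².
v = √(2ΔP/ρ) = √(2·148300/1261) = 15.34 m/s.

v = 15.34 m/s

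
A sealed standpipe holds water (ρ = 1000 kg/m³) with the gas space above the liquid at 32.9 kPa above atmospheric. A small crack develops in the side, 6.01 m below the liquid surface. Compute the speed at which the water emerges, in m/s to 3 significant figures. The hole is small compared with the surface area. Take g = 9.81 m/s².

Take point 1 at the surface (v₁ ≈ 0) and point 2 at the hole (at atmospheric pressure). Bernoulli: P₁ + ρg h = P_atm + ½ρv₂².
With P₁ − P_atm = 32900 Pa, v₂ = √(2gh + 2ΔP/ρ) = √(2·9.81·6.01 + 2·32900/1000) = 13.6 m/s.

v ≈ 13.6 m/s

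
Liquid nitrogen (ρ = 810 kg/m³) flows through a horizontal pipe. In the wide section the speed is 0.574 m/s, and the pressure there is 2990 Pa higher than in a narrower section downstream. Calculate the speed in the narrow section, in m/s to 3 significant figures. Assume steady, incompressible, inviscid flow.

v₂ ≈ 2.78 m/s

Along the level pipe P + ½ρv² is conserved, hence v₂² = v₁² + 2(P₁ − P₂)/ρ.
v₂ = √(0.574² + 2·2990/810) = √(0.329 + 7.38) = 2.78 m/s.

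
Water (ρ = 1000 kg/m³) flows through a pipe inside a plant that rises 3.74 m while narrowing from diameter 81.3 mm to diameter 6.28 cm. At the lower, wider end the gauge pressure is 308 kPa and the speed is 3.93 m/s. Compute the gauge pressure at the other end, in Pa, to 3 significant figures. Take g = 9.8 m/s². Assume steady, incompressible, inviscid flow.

P₂ = 257000 Pa

The volume flow rate is constant, so v₂ = (A₁/A₂)v₁ = (51.9/31.0)·3.93 = 6.59 m/s.
Applying Bernoulli between the two ends and solving for P₂: P₂ = P₁ + ½ρ(v₁² − v₂²) − ρgΔh.
P₂ = 308000 + ½·1000·(3.93² − 6.59²) − 1000·9.8·(+3.74) = 308000 + (-14000) − (36700) = 257000 Pa.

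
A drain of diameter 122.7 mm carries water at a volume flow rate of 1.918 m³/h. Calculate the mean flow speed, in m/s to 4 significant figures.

Q = 1.918 m³/h = 0.0005328 m³/s.
v = Q/A = 0.0005328 / 0.01182 = 0.04506 m/s.

v ≈ 0.04506 m/s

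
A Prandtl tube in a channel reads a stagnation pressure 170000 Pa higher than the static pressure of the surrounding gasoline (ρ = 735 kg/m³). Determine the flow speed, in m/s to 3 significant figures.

v = 21.5 m/s

Bernoulli between the free stream and the stagnation point: ½ρv² = P_stag − P_static.
v = √(2ΔP/ρ) = √(2·170000/735) = 21.5 m/s.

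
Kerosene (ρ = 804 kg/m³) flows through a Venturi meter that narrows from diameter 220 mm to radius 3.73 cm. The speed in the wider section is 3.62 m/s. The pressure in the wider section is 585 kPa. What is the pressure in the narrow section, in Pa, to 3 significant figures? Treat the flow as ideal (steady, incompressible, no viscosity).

Mass conservation (A₁v₁ = A₂v₂) gives v₂ = 3.62 × 380/43.7 = 31.5 m/s.
Bernoulli (h₁ = h₂): P₁ − P₂ = ½ρ(v₂² − v₁²).
P₂ = P₁ − ½ρ(v₂² − v₁²) = 585000 − ½·804·(31.5² − 3.62²) = 585000 − 393000 = 192000 Pa.

192000 Pa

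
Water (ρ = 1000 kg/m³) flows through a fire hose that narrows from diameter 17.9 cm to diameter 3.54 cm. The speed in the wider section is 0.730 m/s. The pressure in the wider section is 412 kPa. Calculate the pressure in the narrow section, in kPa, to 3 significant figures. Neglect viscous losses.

The volume flow rate is constant, so v₂ = (A₁/A₂)v₁ = (252/9.84)·0.730 = 18.7 m/s.
The pipe is horizontal, so Bernoulli reduces to P₁ + ½ρv₁² = P₂ + ½ρv₂².
P₂ = P₁ − ½ρ(v₂² − v₁²) = 412000 − ½·1000·(18.7² − 0.730²) = 412000 − 174000 = 238000 Pa.

P₂ = 238 kPa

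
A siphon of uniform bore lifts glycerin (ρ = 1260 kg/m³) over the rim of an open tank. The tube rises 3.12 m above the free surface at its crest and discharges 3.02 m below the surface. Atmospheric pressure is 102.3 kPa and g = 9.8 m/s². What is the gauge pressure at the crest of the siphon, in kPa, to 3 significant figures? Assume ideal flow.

P_gauge ≈ -75.8 kPa

The outlet speed comes from Torricelli: v = √(2g·3.02) = 7.69 m/s.
With constant cross-section the crest speed equals v; applying Bernoulli from the surface up to the crest, P_top = P_atm − ½ρv² − ρg·h_top.
P_top = 102300 − ½·1260·7.69² − 1260·9.8·3.12 = 26500 Pa. So P_gauge = P_top − P_atm = -75800 Pa.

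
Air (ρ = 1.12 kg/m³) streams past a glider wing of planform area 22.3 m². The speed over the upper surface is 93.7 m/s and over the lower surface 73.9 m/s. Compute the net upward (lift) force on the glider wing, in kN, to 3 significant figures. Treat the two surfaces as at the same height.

From P + ½ρv² = const at equal height, P_low − P_up = ½ρ(v_up² − v_low²).
ΔP = ½·1.12·(93.7² − 73.9²) = 1860 Pa.
Lift = ΔP · A = 1860 × 22.3 = 41400 N.

F ≈ 41.4 kN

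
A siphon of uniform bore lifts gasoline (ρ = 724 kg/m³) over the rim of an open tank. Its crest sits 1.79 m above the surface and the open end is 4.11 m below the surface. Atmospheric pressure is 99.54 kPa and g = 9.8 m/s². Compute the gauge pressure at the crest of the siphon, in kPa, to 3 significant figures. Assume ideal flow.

P_gauge ≈ -41.9 kPa

From the surface to the outlet (both open to atmosphere, surface at rest): v = √(2g·h_out) = √(2·9.8·4.11) = 8.98 m/s.
With constant cross-section the crest speed equals v; applying Bernoulli from the surface up to the crest, P_top = P_atm − ½ρv² − ρg·h_top.
P_top = 99540 − ½·724·8.98² − 724·9.8·1.79 = 57700 Pa. So P_gauge = P_top − P_atm = -41900 Pa.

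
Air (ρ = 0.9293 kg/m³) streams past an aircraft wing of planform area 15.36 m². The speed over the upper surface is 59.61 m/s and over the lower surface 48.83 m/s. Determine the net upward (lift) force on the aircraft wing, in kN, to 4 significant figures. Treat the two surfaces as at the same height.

The faster flow above has the lower pressure; Bernoulli (same height) gives ΔP = ½ρ(v_up² − v_low²).
ΔP = ½·0.9293·(59.61² − 48.83²) = 543.2 Pa.
Lift = ΔP · A = 543.2 × 15.36 = 8343 N.

8.343 kN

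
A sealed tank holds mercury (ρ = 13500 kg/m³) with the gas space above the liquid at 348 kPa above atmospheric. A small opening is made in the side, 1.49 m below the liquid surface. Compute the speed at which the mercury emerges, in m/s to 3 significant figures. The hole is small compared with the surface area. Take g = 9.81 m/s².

Take point 1 at the surface (v₁ ≈ 0) and point 2 at the hole (at atmospheric pressure). Bernoulli: P₁ + ρg h = P_atm + ½ρv₂².
With P₁ − P_atm = 348000 Pa, v₂ = √(2gh + 2ΔP/ρ) = √(2·9.81·1.49 + 2·348000/13500) = 8.99 m/s.

8.99 m/s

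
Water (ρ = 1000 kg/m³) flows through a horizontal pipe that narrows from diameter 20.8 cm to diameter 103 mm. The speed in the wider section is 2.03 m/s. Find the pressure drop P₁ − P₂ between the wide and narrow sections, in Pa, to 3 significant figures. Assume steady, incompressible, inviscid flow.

The volume flow rate is constant, so v₂ = (A₁/A₂)v₁ = (340/83.3)·2.03 = 8.28 m/s.
Bernoulli (h₁ = h₂): P₁ − P₂ = ½ρ(v₂² − v₁²).
P₁ − P₂ = ½·1000·(8.28² − 2.03²) = ½·1000·64.4 = 32200 Pa.

ΔP ≈ 32200 Pa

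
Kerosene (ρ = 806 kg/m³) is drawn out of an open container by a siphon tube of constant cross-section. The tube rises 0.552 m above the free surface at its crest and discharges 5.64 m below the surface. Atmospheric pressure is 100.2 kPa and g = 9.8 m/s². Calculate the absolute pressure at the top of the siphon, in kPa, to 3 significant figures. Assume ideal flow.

From the surface to the outlet (both open to atmosphere, surface at rest): v = √(2g·h_out) = √(2·9.8·5.64) = 10.5 m/s.
Continuity keeps v the same throughout the tube; from surface to crest, P_atm + 0 = P_top + ½ρv² + ρg·h_top.
P_top = 100200 − ½·806·10.5² − 806·9.8·0.552 = 51300 Pa.

51.3 kPa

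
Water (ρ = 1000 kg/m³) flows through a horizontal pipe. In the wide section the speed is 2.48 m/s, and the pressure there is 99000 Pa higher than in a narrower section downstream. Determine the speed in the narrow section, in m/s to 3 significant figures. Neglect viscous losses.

14.3 m/s

Horizontal Bernoulli: P₁ + ½ρv₁² = P₂ + ½ρv₂², so v₂² = v₁² + 2(P₁ − P₂)/ρ.
v₂ = √(2.48² + 2·99000/1000) = √(6.15 + 198) = 14.3 m/s.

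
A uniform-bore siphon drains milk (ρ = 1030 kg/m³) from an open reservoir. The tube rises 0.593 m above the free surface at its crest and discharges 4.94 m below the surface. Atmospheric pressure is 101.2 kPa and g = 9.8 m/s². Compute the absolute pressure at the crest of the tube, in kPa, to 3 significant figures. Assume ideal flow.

P_top ≈ 45.3 kPa

Bernoulli surface→outlet gives ½v² = g·h_out, so v = √(2·9.8·4.94) = 9.84 m/s.
With constant cross-section the crest speed equals v; applying Bernoulli from the surface up to the crest, P_top = P_atm − ½ρv² − ρg·h_top.
P_top = 101200 − ½·1030·9.84² − 1030·9.8·0.593 = 45300 Pa.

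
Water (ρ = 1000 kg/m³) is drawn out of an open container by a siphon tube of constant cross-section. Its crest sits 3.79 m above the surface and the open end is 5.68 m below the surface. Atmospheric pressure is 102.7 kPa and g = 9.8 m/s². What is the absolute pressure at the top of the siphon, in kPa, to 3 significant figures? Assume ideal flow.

From the surface to the outlet (both open to atmosphere, surface at rest): v = √(2g·h_out) = √(2·9.8·5.68) = 10.6 m/s.
The bore is uniform, so the speed at the crest is the same v. Bernoulli surface→crest: P_atm = P_top + ½ρv² + ρg·h_top.
P_top = 102700 − ½·1000·10.6² − 1000·9.8·3.79 = 9890 Pa.

9.89 kPa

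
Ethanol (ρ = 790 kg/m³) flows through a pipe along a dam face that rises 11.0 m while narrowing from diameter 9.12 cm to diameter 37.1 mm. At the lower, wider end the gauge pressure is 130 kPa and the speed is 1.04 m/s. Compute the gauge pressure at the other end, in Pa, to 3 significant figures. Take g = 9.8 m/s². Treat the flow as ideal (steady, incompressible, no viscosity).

P₂ = 29700 Pa

Mass conservation (A₁v₁ = A₂v₂) gives v₂ = 1.04 × 65.3/10.8 = 6.28 m/s.
Applying Bernoulli between the two ends and solving for P₂: P₂ = P₁ + ½ρ(v₁² − v₂²) − ρgΔh.
P₂ = 130000 + ½·790·(1.04² − 6.28²) − 790·9.8·(+11.0) = 130000 + (-15200) − (85200) = 29700 Pa.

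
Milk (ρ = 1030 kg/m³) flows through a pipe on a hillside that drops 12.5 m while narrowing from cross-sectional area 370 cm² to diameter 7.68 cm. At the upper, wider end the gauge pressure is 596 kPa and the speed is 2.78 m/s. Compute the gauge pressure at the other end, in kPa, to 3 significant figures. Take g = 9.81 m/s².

Continuity gives A₁v₁ = A₂v₂, so v₂ = (370 cm²)/(46.3 cm²) × 2.78 m/s = 22.2 m/s.
Energy conservation along the streamline gives P₂ = P₁ − ½ρ(v₂² − v₁²) − ρg(h₂ − h₁).
P₂ = 596000 + ½·1030·(2.78² − 22.2²) − 1030·9.81·(−12.5) = 596000 + (-250000) − (-126000) = 472000 Pa.

P₂ = 472 kPa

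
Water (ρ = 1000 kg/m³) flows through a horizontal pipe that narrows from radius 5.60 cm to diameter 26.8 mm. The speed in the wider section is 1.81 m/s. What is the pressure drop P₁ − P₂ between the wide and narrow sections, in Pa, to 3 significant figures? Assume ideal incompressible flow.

ΔP ≈ 498000 Pa

Mass conservation (A₁v₁ = A₂v₂) gives v₂ = 1.81 × 98.5/5.64 = 31.6 m/s.
With no height change, Bernoulli's equation is P₁ + ½ρv₁² = P₂ + ½ρv₂².
P₁ − P₂ = ½·1000·(31.6² − 1.81²) = ½·1000·996 = 498000 Pa.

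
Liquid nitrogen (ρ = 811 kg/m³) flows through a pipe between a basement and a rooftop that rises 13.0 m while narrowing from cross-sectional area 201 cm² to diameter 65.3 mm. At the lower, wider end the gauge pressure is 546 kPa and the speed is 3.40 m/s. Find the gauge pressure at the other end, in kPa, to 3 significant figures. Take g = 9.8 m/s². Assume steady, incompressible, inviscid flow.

By continuity, v₂ = v₁·A₁/A₂ = 3.40·(201/33.5) = 20.4 m/s.
Bernoulli: P₁ + ½ρv₁² + ρg h₁ = P₂ + ½ρv₂² + ρg h₂, so P₂ = P₁ + ½ρ(v₁² − v₂²) − ρg(h₂ − h₁).
P₂ = 546000 + ½·811·(3.40² − 20.4²) − 811·9.8·(+13.0) = 546000 + (-164000) − (103000) = 279000 Pa.

P₂ ≈ 279 kPa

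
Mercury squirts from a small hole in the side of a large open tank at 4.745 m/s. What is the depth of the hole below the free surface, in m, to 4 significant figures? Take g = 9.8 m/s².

Torricelli: v = √(2gh), so h = v²/(2g).
h = 4.745²/(2·9.8) = 22.52/19.60 = 1.149 m.

h ≈ 1.149 m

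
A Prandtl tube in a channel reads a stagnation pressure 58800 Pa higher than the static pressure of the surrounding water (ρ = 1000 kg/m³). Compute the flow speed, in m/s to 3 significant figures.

v ≈ 10.8 m/s

The dynamic pressure equals the rise in static pressure at the stagnation point: ΔP = ½ρv².
v = √(2ΔP/ρ) = √(2·58800/1000) = 10.8 m/s.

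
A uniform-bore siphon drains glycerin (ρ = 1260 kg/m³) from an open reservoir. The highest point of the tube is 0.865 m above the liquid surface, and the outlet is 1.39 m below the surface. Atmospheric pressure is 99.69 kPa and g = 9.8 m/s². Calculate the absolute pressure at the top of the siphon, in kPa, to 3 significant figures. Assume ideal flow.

Bernoulli surface→outlet gives ½v² = g·h_out, so v = √(2·9.8·1.39) = 5.22 m/s.
The bore is uniform, so the speed at the crest is the same v. Bernoulli surface→crest: P_atm = P_top + ½ρv² + ρg·h_top.
P_top = 99690 − ½·1260·5.22² − 1260·9.8·0.865 = 71800 Pa.

71.8 kPa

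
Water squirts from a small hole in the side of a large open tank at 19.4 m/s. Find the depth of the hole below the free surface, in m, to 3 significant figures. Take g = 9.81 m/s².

h ≈ 19.2 m

For a small hole in a large open tank, ½v² = gh, giving h = v²/(2g).
h = 19.4²/(2·9.81) = 376/19.62 = 19.2 m.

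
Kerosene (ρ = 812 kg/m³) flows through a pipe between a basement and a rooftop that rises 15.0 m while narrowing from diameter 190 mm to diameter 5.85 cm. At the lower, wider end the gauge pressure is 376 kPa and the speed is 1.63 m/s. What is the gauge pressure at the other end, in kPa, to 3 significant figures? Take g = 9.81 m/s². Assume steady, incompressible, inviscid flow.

138 kPa

The volume flow rate is constant, so v₂ = (A₁/A₂)v₁ = (284/26.9)·1.63 = 17.2 m/s.
Energy conservation along the streamline gives P₂ = P₁ − ½ρ(v₂² − v₁²) − ρg(h₂ − h₁).
P₂ = 376000 + ½·812·(1.63² − 17.2²) − 812·9.81·(+15.0) = 376000 + (-119000) − (119000) = 138000 Pa.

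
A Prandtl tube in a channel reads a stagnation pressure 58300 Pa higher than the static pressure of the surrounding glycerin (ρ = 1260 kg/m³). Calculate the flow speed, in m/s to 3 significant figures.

9.62 m/s

Bernoulli between the free stream and the stagnation point: ½ρv² = P_stag − P_static.
v = √(2ΔP/ρ) = √(2·58300/1260) = 9.62 m/s.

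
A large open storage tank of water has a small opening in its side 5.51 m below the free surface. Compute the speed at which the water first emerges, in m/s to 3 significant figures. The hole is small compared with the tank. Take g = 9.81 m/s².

With the surface at rest and both surface and jet at atmospheric pressure, Bernoulli gives ρg h = ½ρv², so v = √(2gh) = √(2·9.81·5.51) = 10.4 m/s.

v = 10.4 m/s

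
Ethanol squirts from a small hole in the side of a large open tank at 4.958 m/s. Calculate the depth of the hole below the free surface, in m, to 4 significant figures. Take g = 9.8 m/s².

Inverting v = √(2gh) gives h = v² / 2g.
h = 4.958²/(2·9.8) = 24.58/19.60 = 1.254 m.

h ≈ 1.254 m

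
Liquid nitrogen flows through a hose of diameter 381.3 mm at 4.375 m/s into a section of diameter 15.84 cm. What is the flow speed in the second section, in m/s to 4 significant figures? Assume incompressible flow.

Continuity gives A₁v₁ = A₂v₂, so v₂ = (1142 cm²)/(197.1 cm²) × 4.375 m/s = 25.35 m/s.

25.35 m/s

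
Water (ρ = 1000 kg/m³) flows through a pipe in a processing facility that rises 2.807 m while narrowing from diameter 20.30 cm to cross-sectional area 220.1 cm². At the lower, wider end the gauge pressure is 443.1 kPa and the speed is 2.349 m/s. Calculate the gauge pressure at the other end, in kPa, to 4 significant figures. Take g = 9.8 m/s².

P₂ = 412.4 kPa

Continuity gives A₁v₁ = A₂v₂, so v₂ = (323.7 cm²)/(220.1 cm²) × 2.349 m/s = 3.454 m/s.
Applying Bernoulli between the two ends and solving for P₂: P₂ = P₁ + ½ρ(v₁² − v₂²) − ρgΔh.
P₂ = 443100 + ½·1000·(2.349² − 3.454²) − 1000·9.8·(+2.807) = 443100 + (-3207) − (27510) = 412400 Pa.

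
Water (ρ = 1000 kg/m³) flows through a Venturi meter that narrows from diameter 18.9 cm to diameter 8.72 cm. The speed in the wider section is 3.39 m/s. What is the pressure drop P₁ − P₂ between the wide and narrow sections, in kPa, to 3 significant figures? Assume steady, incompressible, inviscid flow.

Continuity gives A₁v₁ = A₂v₂, so v₂ = (281 cm²)/(59.7 cm²) × 3.39 m/s = 15.9 m/s.
The pipe is horizontal, so Bernoulli reduces to P₁ + ½ρv₁² = P₂ + ½ρv₂².
P₁ − P₂ = ½·1000·(15.9² − 3.39²) = ½·1000·242 = 121000 Pa.

ΔP ≈ 121 kPa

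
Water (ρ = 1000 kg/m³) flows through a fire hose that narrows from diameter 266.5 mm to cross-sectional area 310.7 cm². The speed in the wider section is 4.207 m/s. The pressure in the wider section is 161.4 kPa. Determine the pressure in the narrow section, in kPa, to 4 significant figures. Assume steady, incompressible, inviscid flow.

Mass conservation (A₁v₁ = A₂v₂) gives v₂ = 4.207 × 557.8/310.7 = 7.553 m/s.
Bernoulli (h₁ = h₂): P₁ − P₂ = ½ρ(v₂² − v₁²).
P₂ = P₁ − ½ρ(v₂² − v₁²) = 161400 − ½·1000·(7.553² − 4.207²) = 161400 − 19670 = 141700 Pa.

P₂ = 141.7 kPa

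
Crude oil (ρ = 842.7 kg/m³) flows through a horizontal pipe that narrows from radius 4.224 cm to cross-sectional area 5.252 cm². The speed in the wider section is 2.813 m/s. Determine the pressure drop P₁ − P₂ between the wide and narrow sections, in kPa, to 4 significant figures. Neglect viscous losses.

ΔP ≈ 376.4 kPa

Continuity gives A₁v₁ = A₂v₂, so v₂ = (56.05 cm²)/(5.252 cm²) × 2.813 m/s = 30.02 m/s.
With no height change, Bernoulli's equation is P₁ + ½ρv₁² = P₂ + ½ρv₂².
P₁ − P₂ = ½·842.7·(30.02² − 2.813²) = ½·842.7·893.4 = 376400 Pa.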